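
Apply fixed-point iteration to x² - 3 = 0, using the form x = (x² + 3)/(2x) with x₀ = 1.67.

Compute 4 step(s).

Equation: x² - 3 = 0
Fixed-point form: x = (x² + 3)/(2x)
x₀ = 1.67

x_1 = g(1.670000) = 1.733204
x_2 = g(1.733204) = 1.732051
x_3 = g(1.732051) = 1.732051
x_4 = g(1.732051) = 1.732051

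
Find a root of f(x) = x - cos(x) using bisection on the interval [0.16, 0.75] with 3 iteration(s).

f(x) = x - cos(x)
Initial interval: [0.16, 0.75]

Iteration 1:
  c_1 = (0.160000 + 0.750000)/2 = 0.455000
  f(c_1) = f(0.455000) = -0.443261
  f(a) × f(c) ≥ 0, new interval: [0.455000, 0.750000]
Iteration 2:
  c_2 = (0.455000 + 0.750000)/2 = 0.602500
  f(c_2) = f(0.602500) = -0.221421
  f(a) × f(c) ≥ 0, new interval: [0.602500, 0.750000]
Iteration 3:
  c_3 = (0.602500 + 0.750000)/2 = 0.676250
  f(c_3) = f(0.676250) = -0.103675
  f(a) × f(c) ≥ 0, new interval: [0.676250, 0.750000]

After 3 iteration(s), the approximation is c_3 = 0.676250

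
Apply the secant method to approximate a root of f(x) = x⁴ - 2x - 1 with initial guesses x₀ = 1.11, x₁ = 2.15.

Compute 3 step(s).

f(x) = x⁴ - 2x - 1
x₀ = 1.11, x₁ = 2.15

Secant formula: x_{n+1} = x_n - f(x_n)(x_n - x_{n-1})/(f(x_n) - f(x_{n-1}))

Iteration 1:
  f(1.110000) = -1.701930
  f(2.150000) = 16.067506
  x_2 = 2.150000 - 16.067506×(2.150000 - 1.110000)/(16.067506 - (-1.701930))
       = 1.209610
Iteration 2:
  f(2.150000) = 16.067506
  f(1.209610) = -1.278395
  x_3 = 1.209610 - (-1.278395)×(1.209610 - 2.150000)/(-1.278395 - 16.067506)
       = 1.278917
Iteration 3:
  f(1.209610) = -1.278395
  f(1.278917) = -0.882556
  x_4 = 1.278917 - (-0.882556)×(1.278917 - 1.209610)/(-0.882556 - (-1.278395))
       = 1.433442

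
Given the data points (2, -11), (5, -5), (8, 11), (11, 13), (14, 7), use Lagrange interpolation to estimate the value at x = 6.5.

Lagrange interpolation formula:
P(x) = Σ yᵢ × Lᵢ(x)
where Lᵢ(x) = Π_{j≠i} (x - xⱼ)/(xᵢ - xⱼ)

L_0(6.5) = (6.5 - 5)/(2 - 5) × (6.5 - 8)/(2 - 8) × (6.5 - 11)/(2 - 11) × (6.5 - 14)/(2 - 14) = -0.039062
L_1(6.5) = (6.5 - 2)/(5 - 2) × (6.5 - 8)/(5 - 8) × (6.5 - 11)/(5 - 11) × (6.5 - 14)/(5 - 14) = 0.468750
L_2(6.5) = (6.5 - 2)/(8 - 2) × (6.5 - 5)/(8 - 5) × (6.5 - 11)/(8 - 11) × (6.5 - 14)/(8 - 14) = 0.703125
L_3(6.5) = (6.5 - 2)/(11 - 2) × (6.5 - 5)/(11 - 5) × (6.5 - 8)/(11 - 8) × (6.5 - 14)/(11 - 14) = -0.156250
L_4(6.5) = (6.5 - 2)/(14 - 2) × (6.5 - 5)/(14 - 5) × (6.5 - 8)/(14 - 8) × (6.5 - 11)/(14 - 11) = 0.023438

P(6.5) = (-11)×L_0(6.5) + (-5)×L_1(6.5) + 11×L_2(6.5) + 13×L_3(6.5) + 7×L_4(6.5)
P(6.5) = 3.953125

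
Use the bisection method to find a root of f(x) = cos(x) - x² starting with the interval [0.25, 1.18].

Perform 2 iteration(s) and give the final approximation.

f(x) = cos(x) - x²
Initial interval: [0.25, 1.18]

Iteration 1:
  c_1 = (0.250000 + 1.180000)/2 = 0.715000
  f(c_1) = f(0.715000) = 0.243868
  f(a) × f(c) ≥ 0, new interval: [0.715000, 1.180000]
Iteration 2:
  c_2 = (0.715000 + 1.180000)/2 = 0.947500
  f(c_2) = f(0.947500) = -0.314041
  f(a) × f(c) < 0, new interval: [0.715000, 0.947500]

After 2 iteration(s), the approximation is c_2 = 0.947500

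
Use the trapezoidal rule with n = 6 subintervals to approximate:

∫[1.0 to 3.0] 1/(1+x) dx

f(x) = 1/(1+x)
a = 1.0, b = 3.0, n = 6
h = (b - a)/n = 0.333333

Trapezoidal rule: (h/2)[f(x₀) + 2f(x₁) + 2f(x₂) + ... + f(xₙ)]

x_0 = 1.0000, f(x_0) = 0.500000, coefficient = 1
x_1 = 1.3333, f(x_1) = 0.428571, coefficient = 2
x_2 = 1.6667, f(x_2) = 0.375000, coefficient = 2
x_3 = 2.0000, f(x_3) = 0.333333, coefficient = 2
x_4 = 2.3333, f(x_4) = 0.300000, coefficient = 2
x_5 = 2.6667, f(x_5) = 0.272727, coefficient = 2
x_6 = 3.0000, f(x_6) = 0.250000, coefficient = 1

I ≈ (0.333333/2) × 4.169264 = 0.694877
Exact value: 0.693147
Error: 0.001730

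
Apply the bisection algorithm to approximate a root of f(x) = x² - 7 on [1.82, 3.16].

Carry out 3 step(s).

f(x) = x² - 7
Initial interval: [1.82, 3.16]

Iteration 1:
  c_1 = (1.820000 + 3.160000)/2 = 2.490000
  f(c_1) = f(2.490000) = -0.799900
  f(a) × f(c) ≥ 0, new interval: [2.490000, 3.160000]
Iteration 2:
  c_2 = (2.490000 + 3.160000)/2 = 2.825000
  f(c_2) = f(2.825000) = 0.980625
  f(a) × f(c) < 0, new interval: [2.490000, 2.825000]
Iteration 3:
  c_3 = (2.490000 + 2.825000)/2 = 2.657500
  f(c_3) = f(2.657500) = 0.062306
  f(a) × f(c) < 0, new interval: [2.490000, 2.657500]

After 3 iteration(s), the approximation is c_3 = 2.657500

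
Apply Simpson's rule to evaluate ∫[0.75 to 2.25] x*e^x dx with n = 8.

f(x) = x*e^x
a = 0.75, b = 2.25, n = 8
h = (b - a)/n = 0.187500

Simpson's rule: (h/3)[f(x₀) + 4f(x₁) + 2f(x₂) + ... + f(xₙ)]

x_0 = 0.7500, f(x_0) = 1.587750, coefficient = 1
x_1 = 0.9375, f(x_1) = 2.393990, coefficient = 4
x_2 = 1.1250, f(x_2) = 3.465244, coefficient = 2
x_3 = 1.3125, f(x_3) = 4.876529, coefficient = 4
x_4 = 1.5000, f(x_4) = 6.722534, coefficient = 2
x_5 = 1.6875, f(x_5) = 9.122539, coefficient = 4
x_6 = 1.8750, f(x_6) = 12.226536, coefficient = 2
x_7 = 2.0625, f(x_7) = 16.222819, coefficient = 4
x_8 = 2.2500, f(x_8) = 21.347406, coefficient = 1

I ≈ (0.187500/3) × 198.227291 = 12.389206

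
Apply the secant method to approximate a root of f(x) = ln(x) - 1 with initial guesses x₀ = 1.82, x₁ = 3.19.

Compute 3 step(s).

f(x) = ln(x) - 1
x₀ = 1.82, x₁ = 3.19

Secant formula: x_{n+1} = x_n - f(x_n)(x_n - x_{n-1})/(f(x_n) - f(x_{n-1}))

Iteration 1:
  f(1.820000) = -0.401163
  f(3.190000) = 0.160021
  x_2 = 3.190000 - 0.160021×(3.190000 - 1.820000)/(0.160021 - (-0.401163))
       = 2.799347
Iteration 2:
  f(3.190000) = 0.160021
  f(2.799347) = 0.029386
  x_3 = 2.799347 - 0.029386×(2.799347 - 3.190000)/(0.029386 - 0.160021)
       = 2.711470
Iteration 3:
  f(2.799347) = 0.029386
  f(2.711470) = -0.002509
  x_4 = 2.711470 - (-0.002509)×(2.711470 - 2.799347)/(-0.002509 - 0.029386)
       = 2.718383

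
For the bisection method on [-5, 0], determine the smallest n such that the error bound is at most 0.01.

We need (b-a)/2^n ≤ 0.01
(0 - (-5))/2^n ≤ 0.01
5/2^n ≤ 0.01
2^n ≥ 500
n ≥ log₂(500) = 8.97
n ≥ 9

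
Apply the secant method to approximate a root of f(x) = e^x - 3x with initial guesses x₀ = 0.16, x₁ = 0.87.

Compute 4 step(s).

f(x) = e^x - 3x
x₀ = 0.16, x₁ = 0.87

Secant formula: x_{n+1} = x_n - f(x_n)(x_n - x_{n-1})/(f(x_n) - f(x_{n-1}))

Iteration 1:
  f(0.160000) = 0.693511
  f(0.870000) = -0.223089
  x_2 = 0.870000 - (-0.223089)×(0.870000 - 0.160000)/(-0.223089 - 0.693511)
       = 0.697195
Iteration 2:
  f(0.870000) = -0.223089
  f(0.697195) = -0.083473
  x_3 = 0.697195 - (-0.083473)×(0.697195 - 0.870000)/(-0.083473 - (-0.223089))
       = 0.593879
Iteration 3:
  f(0.697195) = -0.083473
  f(0.593879) = 0.029362
  x_4 = 0.593879 - 0.029362×(0.593879 - 0.697195)/(0.029362 - (-0.083473))
       = 0.620764
Iteration 4:
  f(0.593879) = 0.029362
  f(0.620764) = -0.001944
  x_5 = 0.620764 - (-0.001944)×(0.620764 - 0.593879)/(-0.001944 - 0.029362)
       = 0.619095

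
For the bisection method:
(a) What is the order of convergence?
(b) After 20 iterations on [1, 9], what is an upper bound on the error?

(a) Bisection has linear (order 1) convergence; the error is halved each step.

(b) Error bound = (b-a)/2^n = (9 - 1)/2^{20}
    = 8/2^{20}

(a) 1 (linear); (b) error ≤ 7.63e-06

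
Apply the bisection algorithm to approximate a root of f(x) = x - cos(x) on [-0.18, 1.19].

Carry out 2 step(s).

f(x) = x - cos(x)
Initial interval: [-0.18, 1.19]

Iteration 1:
  c_1 = (-0.180000 + 1.190000)/2 = 0.505000
  f(c_1) = f(0.505000) = -0.370174
  f(a) × f(c) ≥ 0, new interval: [0.505000, 1.190000]
Iteration 2:
  c_2 = (0.505000 + 1.190000)/2 = 0.847500
  f(c_2) = f(0.847500) = 0.185641
  f(a) × f(c) < 0, new interval: [0.505000, 0.847500]

After 2 iteration(s), the approximation is c_2 = 0.847500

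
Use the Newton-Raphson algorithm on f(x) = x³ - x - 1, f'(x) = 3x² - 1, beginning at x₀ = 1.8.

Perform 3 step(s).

f(x) = x³ - x - 1
f'(x) = 3x² - 1
x₀ = 1.8

Newton-Raphson formula: x_{n+1} = x_n - f(x_n)/f'(x_n)

Iteration 1:
  f(1.800000) = 3.032000
  f'(1.800000) = 8.720000
  x_1 = 1.800000 - 3.032000/8.720000 = 1.452294
Iteration 2:
  f(1.452294) = 0.610821
  f'(1.452294) = 5.327470
  x_2 = 1.452294 - 0.610821/5.327470 = 1.337639
Iteration 3:
  f(1.337639) = 0.055767
  f'(1.337639) = 4.367831
  x_3 = 1.337639 - 0.055767/4.367831 = 1.324871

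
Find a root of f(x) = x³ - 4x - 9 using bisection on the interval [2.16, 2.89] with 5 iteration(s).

f(x) = x³ - 4x - 9
Initial interval: [2.16, 2.89]

Iteration 1:
  c_1 = (2.160000 + 2.890000)/2 = 2.525000
  f(c_1) = f(2.525000) = -3.001547
  f(a) × f(c) ≥ 0, new interval: [2.525000, 2.890000]
Iteration 2:
  c_2 = (2.525000 + 2.890000)/2 = 2.707500
  f(c_2) = f(2.707500) = 0.017481
  f(a) × f(c) < 0, new interval: [2.525000, 2.707500]
Iteration 3:
  c_3 = (2.525000 + 2.707500)/2 = 2.616250
  f(c_3) = f(2.616250) = -1.557386
  f(a) × f(c) ≥ 0, new interval: [2.616250, 2.707500]
Iteration 4:
  c_4 = (2.616250 + 2.707500)/2 = 2.661875
  f(c_4) = f(2.661875) = -0.786576
  f(a) × f(c) ≥ 0, new interval: [2.661875, 2.707500]
Iteration 5:
  c_5 = (2.661875 + 2.707500)/2 = 2.684688
  f(c_5) = f(2.684688) = -0.388739
  f(a) × f(c) ≥ 0, new interval: [2.684688, 2.707500]

After 5 iteration(s), the approximation is c_5 = 2.684688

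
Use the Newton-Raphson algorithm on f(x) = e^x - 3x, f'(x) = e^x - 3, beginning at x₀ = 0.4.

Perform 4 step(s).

f(x) = e^x - 3x
f'(x) = e^x - 3
x₀ = 0.4

Newton-Raphson formula: x_{n+1} = x_n - f(x_n)/f'(x_n)

Iteration 1:
  f(0.400000) = 0.291825
  f'(0.400000) = -1.508175
  x_1 = 0.400000 - 0.291825/(-1.508175) = 0.593495
Iteration 2:
  f(0.593495) = 0.029819
  f'(0.593495) = -1.189695
  x_2 = 0.593495 - 0.029819/(-1.189695) = 0.618560
Iteration 3:
  f(0.618560) = 0.000573
  f'(0.618560) = -1.143747
  x_3 = 0.618560 - 0.000573/(-1.143747) = 0.619061
Iteration 4:
  f(0.619061) = 0.000000
  f'(0.619061) = -1.142817
  x_4 = 0.619061 - 0.000000/(-1.142817) = 0.619061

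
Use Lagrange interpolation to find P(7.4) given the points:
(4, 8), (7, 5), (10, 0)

Lagrange interpolation formula:
P(x) = Σ yᵢ × Lᵢ(x)
where Lᵢ(x) = Π_{j≠i} (x - xⱼ)/(xᵢ - xⱼ)

L_0(7.4) = (7.4 - 7)/(4 - 7) × (7.4 - 10)/(4 - 10) = -0.057778
L_1(7.4) = (7.4 - 4)/(7 - 4) × (7.4 - 10)/(7 - 10) = 0.982222
L_2(7.4) = (7.4 - 4)/(10 - 4) × (7.4 - 7)/(10 - 7) = 0.075556

P(7.4) = 8×L_0(7.4) + 5×L_1(7.4) + 0×L_2(7.4)
P(7.4) = 4.448889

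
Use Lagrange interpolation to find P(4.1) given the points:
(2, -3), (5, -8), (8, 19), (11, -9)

Lagrange interpolation formula:
P(x) = Σ yᵢ × Lᵢ(x)
where Lᵢ(x) = Π_{j≠i} (x - xⱼ)/(xᵢ - xⱼ)

L_0(4.1) = (4.1 - 5)/(2 - 5) × (4.1 - 8)/(2 - 8) × (4.1 - 11)/(2 - 11) = 0.149500
L_1(4.1) = (4.1 - 2)/(5 - 2) × (4.1 - 8)/(5 - 8) × (4.1 - 11)/(5 - 11) = 1.046500
L_2(4.1) = (4.1 - 2)/(8 - 2) × (4.1 - 5)/(8 - 5) × (4.1 - 11)/(8 - 11) = -0.241500
L_3(4.1) = (4.1 - 2)/(11 - 2) × (4.1 - 5)/(11 - 5) × (4.1 - 8)/(11 - 8) = 0.045500

P(4.1) = (-3)×L_0(4.1) + (-8)×L_1(4.1) + 19×L_2(4.1) + (-9)×L_3(4.1)
P(4.1) = -13.818500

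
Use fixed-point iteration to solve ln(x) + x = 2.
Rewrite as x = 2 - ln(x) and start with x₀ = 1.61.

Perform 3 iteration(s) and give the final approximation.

Equation: ln(x) + x = 2
Fixed-point form: x = 2 - ln(x)
x₀ = 1.61

x_1 = g(1.610000) = 1.523766
x_2 = g(1.523766) = 1.578815
x_3 = g(1.578815) = 1.543325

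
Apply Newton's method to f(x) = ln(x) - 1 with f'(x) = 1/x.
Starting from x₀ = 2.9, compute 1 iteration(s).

f(x) = ln(x) - 1
f'(x) = 1/x
x₀ = 2.9

Newton-Raphson formula: x_{n+1} = x_n - f(x_n)/f'(x_n)

Iteration 1:
  f(2.900000) = 0.064711
  f'(2.900000) = 0.344828
  x_1 = 2.900000 - 0.064711/0.344828 = 2.712339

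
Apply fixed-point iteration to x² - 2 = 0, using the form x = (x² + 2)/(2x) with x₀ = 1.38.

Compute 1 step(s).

Equation: x² - 2 = 0
Fixed-point form: x = (x² + 2)/(2x)
x₀ = 1.38

x_1 = g(1.380000) = 1.414638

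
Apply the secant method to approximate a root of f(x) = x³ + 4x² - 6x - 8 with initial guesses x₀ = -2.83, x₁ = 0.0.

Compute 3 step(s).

f(x) = x³ + 4x² - 6x - 8
x₀ = -2.83, x₁ = 0.0

Secant formula: x_{n+1} = x_n - f(x_n)(x_n - x_{n-1})/(f(x_n) - f(x_{n-1}))

Iteration 1:
  f(-2.830000) = 18.350413
  f(0.000000) = -8.000000
  x_2 = 0.000000 - (-8.000000)×(0.000000 - (-2.830000))/(-8.000000 - 18.350413)
       = -0.859190
Iteration 2:
  f(0.000000) = -8.000000
  f(-0.859190) = -0.526295
  x_3 = -0.859190 - (-0.526295)×(-0.859190 - 0.000000)/(-0.526295 - (-8.000000))
       = -0.919693
Iteration 3:
  f(-0.859190) = -0.526295
  f(-0.919693) = 0.123594
  x_4 = -0.919693 - 0.123594×(-0.919693 - (-0.859190))/(0.123594 - (-0.526295))
       = -0.908187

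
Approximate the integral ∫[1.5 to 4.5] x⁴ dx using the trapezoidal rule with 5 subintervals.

f(x) = x⁴
a = 1.5, b = 4.5, n = 5
h = (b - a)/n = 0.600000

Trapezoidal rule: (h/2)[f(x₀) + 2f(x₁) + 2f(x₂) + ... + f(xₙ)]

x_0 = 1.5000, f(x_0) = 5.062500, coefficient = 1
x_1 = 2.1000, f(x_1) = 19.448100, coefficient = 2
x_2 = 2.7000, f(x_2) = 53.144100, coefficient = 2
x_3 = 3.3000, f(x_3) = 118.592100, coefficient = 2
x_4 = 3.9000, f(x_4) = 231.344100, coefficient = 2
x_5 = 4.5000, f(x_5) = 410.062500, coefficient = 1

I ≈ (0.600000/2) × 1260.181800 = 378.054540
Exact value: 367.537500
Error: 10.517040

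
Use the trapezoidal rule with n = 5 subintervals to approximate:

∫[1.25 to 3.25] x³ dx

f(x) = x³
a = 1.25, b = 3.25, n = 5
h = (b - a)/n = 0.400000

Trapezoidal rule: (h/2)[f(x₀) + 2f(x₁) + 2f(x₂) + ... + f(xₙ)]

x_0 = 1.2500, f(x_0) = 1.953125, coefficient = 1
x_1 = 1.6500, f(x_1) = 4.492125, coefficient = 2
x_2 = 2.0500, f(x_2) = 8.615125, coefficient = 2
x_3 = 2.4500, f(x_3) = 14.706125, coefficient = 2
x_4 = 2.8500, f(x_4) = 23.149125, coefficient = 2
x_5 = 3.2500, f(x_5) = 34.328125, coefficient = 1

I ≈ (0.400000/2) × 138.206250 = 27.641250
Exact value: 27.281250
Error: 0.360000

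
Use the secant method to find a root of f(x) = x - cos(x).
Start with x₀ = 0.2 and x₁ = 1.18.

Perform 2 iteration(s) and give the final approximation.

f(x) = x - cos(x)
x₀ = 0.2, x₁ = 1.18

Secant formula: x_{n+1} = x_n - f(x_n)(x_n - x_{n-1})/(f(x_n) - f(x_{n-1}))

Iteration 1:
  f(0.200000) = -0.780067
  f(1.180000) = 0.799075
  x_2 = 1.180000 - 0.799075×(1.180000 - 0.200000)/(0.799075 - (-0.780067))
       = 0.684102
Iteration 2:
  f(1.180000) = 0.799075
  f(0.684102) = -0.090885
  x_3 = 0.684102 - (-0.090885)×(0.684102 - 1.180000)/(-0.090885 - 0.799075)
       = 0.734744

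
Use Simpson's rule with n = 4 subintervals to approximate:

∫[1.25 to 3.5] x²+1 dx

f(x) = x²+1
a = 1.25, b = 3.5, n = 4
h = (b - a)/n = 0.562500

Simpson's rule: (h/3)[f(x₀) + 4f(x₁) + 2f(x₂) + ... + f(xₙ)]

x_0 = 1.2500, f(x_0) = 2.562500, coefficient = 1
x_1 = 1.8125, f(x_1) = 4.285156, coefficient = 4
x_2 = 2.3750, f(x_2) = 6.640625, coefficient = 2
x_3 = 2.9375, f(x_3) = 9.628906, coefficient = 4
x_4 = 3.5000, f(x_4) = 13.250000, coefficient = 1

I ≈ (0.562500/3) × 84.750000 = 15.890625
Exact value: 15.890625
Error: 0.000000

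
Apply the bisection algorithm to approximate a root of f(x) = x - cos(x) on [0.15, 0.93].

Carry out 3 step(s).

f(x) = x - cos(x)
Initial interval: [0.15, 0.93]

Iteration 1:
  c_1 = (0.150000 + 0.930000)/2 = 0.540000
  f(c_1) = f(0.540000) = -0.317709
  f(a) × f(c) ≥ 0, new interval: [0.540000, 0.930000]
Iteration 2:
  c_2 = (0.540000 + 0.930000)/2 = 0.735000
  f(c_2) = f(0.735000) = -0.006831
  f(a) × f(c) ≥ 0, new interval: [0.735000, 0.930000]
Iteration 3:
  c_3 = (0.735000 + 0.930000)/2 = 0.832500
  f(c_3) = f(0.832500) = 0.159471
  f(a) × f(c) < 0, new interval: [0.735000, 0.832500]

After 3 iteration(s), the approximation is c_3 = 0.832500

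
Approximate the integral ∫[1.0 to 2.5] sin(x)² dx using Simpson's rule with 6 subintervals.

f(x) = sin(x)²
a = 1.0, b = 2.5, n = 6
h = (b - a)/n = 0.250000

Simpson's rule: (h/3)[f(x₀) + 4f(x₁) + 2f(x₂) + ... + f(xₙ)]

x_0 = 1.0000, f(x_0) = 0.708073, coefficient = 1
x_1 = 1.2500, f(x_1) = 0.900572, coefficient = 4
x_2 = 1.5000, f(x_2) = 0.994996, coefficient = 2
x_3 = 1.7500, f(x_3) = 0.968228, coefficient = 4
x_4 = 2.0000, f(x_4) = 0.826822, coefficient = 2
x_5 = 2.2500, f(x_5) = 0.605398, coefficient = 4
x_6 = 2.5000, f(x_6) = 0.358169, coefficient = 1

I ≈ (0.250000/3) × 14.606671 = 1.217223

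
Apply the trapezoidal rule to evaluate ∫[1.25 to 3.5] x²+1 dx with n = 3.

f(x) = x²+1
a = 1.25, b = 3.5, n = 3
h = (b - a)/n = 0.750000

Trapezoidal rule: (h/2)[f(x₀) + 2f(x₁) + 2f(x₂) + ... + f(xₙ)]

x_0 = 1.2500, f(x_0) = 2.562500, coefficient = 1
x_1 = 2.0000, f(x_1) = 5.000000, coefficient = 2
x_2 = 2.7500, f(x_2) = 8.562500, coefficient = 2
x_3 = 3.5000, f(x_3) = 13.250000, coefficient = 1

I ≈ (0.750000/2) × 42.937500 = 16.101562
Exact value: 15.890625
Error: 0.210938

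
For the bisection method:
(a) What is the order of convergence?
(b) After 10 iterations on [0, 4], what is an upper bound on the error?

(a) Bisection has linear (order 1) convergence; the error is halved each step.

(b) Error bound = (b-a)/2^n = (4 - 0)/2^{10}
    = 4/2^{10}

(a) 1 (linear); (b) error ≤ 3.91e-03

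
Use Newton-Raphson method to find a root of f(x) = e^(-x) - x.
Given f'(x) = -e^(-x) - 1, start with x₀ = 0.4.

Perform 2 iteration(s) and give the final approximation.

f(x) = e^(-x) - x
f'(x) = -e^(-x) - 1
x₀ = 0.4

Newton-Raphson formula: x_{n+1} = x_n - f(x_n)/f'(x_n)

Iteration 1:
  f(0.400000) = 0.270320
  f'(0.400000) = -1.670320
  x_1 = 0.400000 - 0.270320/(-1.670320) = 0.561837
Iteration 2:
  f(0.561837) = 0.008323
  f'(0.561837) = -1.570161
  x_2 = 0.561837 - 0.008323/(-1.570161) = 0.567138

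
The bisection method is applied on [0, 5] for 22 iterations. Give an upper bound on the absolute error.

Bisection error bound: |error| ≤ (b-a)/2^n
|error| ≤ (5 - 0)/2^22 = 5/2^22
|error| ≤ 0.0000011921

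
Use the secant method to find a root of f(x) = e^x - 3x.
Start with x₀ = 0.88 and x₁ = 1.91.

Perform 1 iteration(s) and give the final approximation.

f(x) = e^x - 3x
x₀ = 0.88, x₁ = 1.91

Secant formula: x_{n+1} = x_n - f(x_n)(x_n - x_{n-1})/(f(x_n) - f(x_{n-1}))

Iteration 1:
  f(0.880000) = -0.229100
  f(1.910000) = 1.023089
  x_2 = 1.910000 - 1.023089×(1.910000 - 0.880000)/(1.023089 - (-0.229100))
       = 1.068449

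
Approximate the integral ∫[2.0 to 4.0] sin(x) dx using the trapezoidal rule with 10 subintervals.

f(x) = sin(x)
a = 2.0, b = 4.0, n = 10
h = (b - a)/n = 0.200000

Trapezoidal rule: (h/2)[f(x₀) + 2f(x₁) + 2f(x₂) + ... + f(xₙ)]

x_0 = 2.0000, f(x_0) = 0.909297, coefficient = 1
x_1 = 2.2000, f(x_1) = 0.808496, coefficient = 2
x_2 = 2.4000, f(x_2) = 0.675463, coefficient = 2
x_3 = 2.6000, f(x_3) = 0.515501, coefficient = 2
x_4 = 2.8000, f(x_4) = 0.334988, coefficient = 2
x_5 = 3.0000, f(x_5) = 0.141120, coefficient = 2
x_6 = 3.2000, f(x_6) = -0.058374, coefficient = 2
x_7 = 3.4000, f(x_7) = -0.255541, coefficient = 2
x_8 = 3.6000, f(x_8) = -0.442520, coefficient = 2
x_9 = 3.8000, f(x_9) = -0.611858, coefficient = 2
x_10 = 4.0000, f(x_10) = -0.756802, coefficient = 1

I ≈ (0.200000/2) × 2.367046 = 0.236705
Exact value: 0.237497
Error: 0.000792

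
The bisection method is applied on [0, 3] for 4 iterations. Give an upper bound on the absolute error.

Bisection error bound: |error| ≤ (b-a)/2^n
|error| ≤ (3 - 0)/2^4 = 3/2^4
|error| ≤ 0.1875000000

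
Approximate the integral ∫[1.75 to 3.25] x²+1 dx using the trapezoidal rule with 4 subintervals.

f(x) = x²+1
a = 1.75, b = 3.25, n = 4
h = (b - a)/n = 0.375000

Trapezoidal rule: (h/2)[f(x₀) + 2f(x₁) + 2f(x₂) + ... + f(xₙ)]

x_0 = 1.7500, f(x_0) = 4.062500, coefficient = 1
x_1 = 2.1250, f(x_1) = 5.515625, coefficient = 2
x_2 = 2.5000, f(x_2) = 7.250000, coefficient = 2
x_3 = 2.8750, f(x_3) = 9.265625, coefficient = 2
x_4 = 3.2500, f(x_4) = 11.562500, coefficient = 1

I ≈ (0.375000/2) × 59.687500 = 11.191406
Exact value: 11.156250
Error: 0.035156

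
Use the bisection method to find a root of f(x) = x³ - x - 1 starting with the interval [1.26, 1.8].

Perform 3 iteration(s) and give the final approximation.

f(x) = x³ - x - 1
Initial interval: [1.26, 1.8]

Iteration 1:
  c_1 = (1.260000 + 1.800000)/2 = 1.530000
  f(c_1) = f(1.530000) = 1.051577
  f(a) × f(c) < 0, new interval: [1.260000, 1.530000]
Iteration 2:
  c_2 = (1.260000 + 1.530000)/2 = 1.395000
  f(c_2) = f(1.395000) = 0.319705
  f(a) × f(c) < 0, new interval: [1.260000, 1.395000]
Iteration 3:
  c_3 = (1.260000 + 1.395000)/2 = 1.327500
  f(c_3) = f(1.327500) = 0.011895
  f(a) × f(c) < 0, new interval: [1.260000, 1.327500]

After 3 iteration(s), the approximation is c_3 = 1.327500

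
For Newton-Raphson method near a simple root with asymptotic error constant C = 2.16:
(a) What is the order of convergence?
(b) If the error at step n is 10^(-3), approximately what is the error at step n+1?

(a) Newton-Raphson has quadratic (order 2) convergence near simple roots.
    This means |e_{n+1}| ≈ C|e_n|².

(b) With |e_n| = 10^(-3) and C = 2.16:
    |e_{n+1}| ≈ 2.16 × (10^(-3))² = 2.16 × 10^(-6)

(a) 2 (quadratic); (b) |e_{n+1}| ≈ 2.160e-06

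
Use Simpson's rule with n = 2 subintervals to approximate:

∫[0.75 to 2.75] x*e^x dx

f(x) = x*e^x
a = 0.75, b = 2.75, n = 2
h = (b - a)/n = 1.000000

Simpson's rule: (h/3)[f(x₀) + 4f(x₁) + 2f(x₂) + ... + f(xₙ)]

x_0 = 0.7500, f(x_0) = 1.587750, coefficient = 1
x_1 = 1.7500, f(x_1) = 10.070555, coefficient = 4
x_2 = 2.7500, f(x_2) = 43.017238, coefficient = 1

I ≈ (1.000000/3) × 84.887206 = 28.295735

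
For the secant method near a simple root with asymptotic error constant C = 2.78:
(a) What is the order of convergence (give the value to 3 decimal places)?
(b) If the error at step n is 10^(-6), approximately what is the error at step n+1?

(a) Secant method has superlinear convergence with order φ = (1+√5)/2 ≈ 1.618.
    This means |e_{n+1}| ≈ C|e_n|^1.618.

(b) With |e_n| = 10^(-6) and C = 2.78:
    |e_{n+1}| ≈ 2.78 × (10^(-6))^1.618 = 2.78 × 10^(-9.71)

(a) ≈ 1.618 (golden ratio); (b) |e_{n+1}| ≈ 5.443e-10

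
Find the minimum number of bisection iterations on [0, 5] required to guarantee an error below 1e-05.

We need (b-a)/2^n ≤ 1e-05
(5 - 0)/2^n ≤ 1e-05
5/2^n ≤ 1e-05
2^n ≥ 500000
n ≥ log₂(500000) = 18.93
n ≥ 19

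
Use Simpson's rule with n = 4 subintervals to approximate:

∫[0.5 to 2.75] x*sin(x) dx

f(x) = x*sin(x)
a = 0.5, b = 2.75, n = 4
h = (b - a)/n = 0.562500

Simpson's rule: (h/3)[f(x₀) + 4f(x₁) + 2f(x₂) + ... + f(xₙ)]

x_0 = 0.5000, f(x_0) = 0.239713, coefficient = 1
x_1 = 1.0625, f(x_1) = 0.928173, coefficient = 4
x_2 = 1.6250, f(x_2) = 1.622613, coefficient = 2
x_3 = 2.1875, f(x_3) = 1.784539, coefficient = 4
x_4 = 2.7500, f(x_4) = 1.049568, coefficient = 1

I ≈ (0.562500/3) × 15.385357 = 2.884754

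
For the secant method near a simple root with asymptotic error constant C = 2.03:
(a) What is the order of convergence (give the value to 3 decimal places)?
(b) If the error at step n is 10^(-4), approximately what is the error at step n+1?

(a) Secant method has superlinear convergence with order φ = (1+√5)/2 ≈ 1.618.
    This means |e_{n+1}| ≈ C|e_n|^1.618.

(b) With |e_n| = 10^(-4) and C = 2.03:
    |e_{n+1}| ≈ 2.03 × (10^(-4))^1.618 = 2.03 × 10^(-6.47)

(a) ≈ 1.618 (golden ratio); (b) |e_{n+1}| ≈ 6.845e-07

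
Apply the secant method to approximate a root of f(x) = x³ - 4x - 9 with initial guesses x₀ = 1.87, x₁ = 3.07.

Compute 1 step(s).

f(x) = x³ - 4x - 9
x₀ = 1.87, x₁ = 3.07

Secant formula: x_{n+1} = x_n - f(x_n)(x_n - x_{n-1})/(f(x_n) - f(x_{n-1}))

Iteration 1:
  f(1.870000) = -9.940797
  f(3.070000) = 7.654443
  x_2 = 3.070000 - 7.654443×(3.070000 - 1.870000)/(7.654443 - (-9.940797))
       = 2.547965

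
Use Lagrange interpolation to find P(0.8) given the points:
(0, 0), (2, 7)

Lagrange interpolation formula:
P(x) = Σ yᵢ × Lᵢ(x)
where Lᵢ(x) = Π_{j≠i} (x - xⱼ)/(xᵢ - xⱼ)

L_0(0.8) = (0.8 - 2)/(0 - 2) = 0.600000
L_1(0.8) = (0.8 - 0)/(2 - 0) = 0.400000

P(0.8) = 0×L_0(0.8) + 7×L_1(0.8)
P(0.8) = 2.800000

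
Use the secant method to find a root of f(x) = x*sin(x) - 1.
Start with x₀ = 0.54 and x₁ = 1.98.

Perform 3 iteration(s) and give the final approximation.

f(x) = x*sin(x) - 1
x₀ = 0.54, x₁ = 1.98

Secant formula: x_{n+1} = x_n - f(x_n)(x_n - x_{n-1})/(f(x_n) - f(x_{n-1}))

Iteration 1:
  f(0.540000) = -0.722367
  f(1.980000) = 0.816527
  x_2 = 1.980000 - 0.816527×(1.980000 - 0.540000)/(0.816527 - (-0.722367))
       = 1.215945
Iteration 2:
  f(1.980000) = 0.816527
  f(1.215945) = 0.140190
  x_3 = 1.215945 - 0.140190×(1.215945 - 1.980000)/(0.140190 - 0.816527)
       = 1.057574
Iteration 3:
  f(1.215945) = 0.140190
  f(1.057574) = -0.078677
  x_4 = 1.057574 - (-0.078677)×(1.057574 - 1.215945)/(-0.078677 - 0.140190)
       = 1.114504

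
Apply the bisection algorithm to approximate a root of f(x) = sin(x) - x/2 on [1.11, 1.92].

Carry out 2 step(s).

f(x) = sin(x) - x/2
Initial interval: [1.11, 1.92]

Iteration 1:
  c_1 = (1.110000 + 1.920000)/2 = 1.515000
  f(c_1) = f(1.515000) = 0.240944
  f(a) × f(c) ≥ 0, new interval: [1.515000, 1.920000]
Iteration 2:
  c_2 = (1.515000 + 1.920000)/2 = 1.717500
  f(c_2) = f(1.717500) = 0.130508
  f(a) × f(c) ≥ 0, new interval: [1.717500, 1.920000]

After 2 iteration(s), the approximation is c_2 = 1.717500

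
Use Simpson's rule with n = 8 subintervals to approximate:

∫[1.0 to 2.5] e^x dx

f(x) = e^x
a = 1.0, b = 2.5, n = 8
h = (b - a)/n = 0.187500

Simpson's rule: (h/3)[f(x₀) + 4f(x₁) + 2f(x₂) + ... + f(xₙ)]

x_0 = 1.0000, f(x_0) = 2.718282, coefficient = 1
x_1 = 1.1875, f(x_1) = 3.278874, coefficient = 4
x_2 = 1.3750, f(x_2) = 3.955077, coefficient = 2
x_3 = 1.5625, f(x_3) = 4.770733, coefficient = 4
x_4 = 1.7500, f(x_4) = 5.754603, coefficient = 2
x_5 = 1.9375, f(x_5) = 6.941376, coefficient = 4
x_6 = 2.1250, f(x_6) = 8.372897, coefficient = 2
x_7 = 2.3125, f(x_7) = 10.099642, coefficient = 4
x_8 = 2.5000, f(x_8) = 12.182494, coefficient = 1

I ≈ (0.187500/3) × 151.428430 = 9.464277
Exact value: 9.464212
Error: 0.000065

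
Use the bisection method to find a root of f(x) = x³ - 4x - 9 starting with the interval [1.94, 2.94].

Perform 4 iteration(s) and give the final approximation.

f(x) = x³ - 4x - 9
Initial interval: [1.94, 2.94]

Iteration 1:
  c_1 = (1.940000 + 2.940000)/2 = 2.440000
  f(c_1) = f(2.440000) = -4.233216
  f(a) × f(c) ≥ 0, new interval: [2.440000, 2.940000]
Iteration 2:
  c_2 = (2.440000 + 2.940000)/2 = 2.690000
  f(c_2) = f(2.690000) = -0.294891
  f(a) × f(c) ≥ 0, new interval: [2.690000, 2.940000]
Iteration 3:
  c_3 = (2.690000 + 2.940000)/2 = 2.815000
  f(c_3) = f(2.815000) = 2.046693
  f(a) × f(c) < 0, new interval: [2.690000, 2.815000]
Iteration 4:
  c_4 = (2.690000 + 2.815000)/2 = 2.752500
  f(c_4) = f(2.752500) = 0.843645
  f(a) × f(c) < 0, new interval: [2.690000, 2.752500]

After 4 iteration(s), the approximation is c_4 = 2.752500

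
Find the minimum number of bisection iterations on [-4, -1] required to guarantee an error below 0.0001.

We need (b-a)/2^n ≤ 0.0001
(-1 - (-4))/2^n ≤ 0.0001
3/2^n ≤ 0.0001
2^n ≥ 30000
n ≥ log₂(30000) = 14.87
n ≥ 15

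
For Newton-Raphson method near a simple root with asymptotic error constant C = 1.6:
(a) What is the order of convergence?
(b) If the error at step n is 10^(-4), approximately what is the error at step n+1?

(a) Newton-Raphson has quadratic (order 2) convergence near simple roots.
    This means |e_{n+1}| ≈ C|e_n|².

(b) With |e_n| = 10^(-4) and C = 1.6:
    |e_{n+1}| ≈ 1.6 × (10^(-4))² = 1.6 × 10^(-8)

(a) 2 (quadratic); (b) |e_{n+1}| ≈ 1.600e-08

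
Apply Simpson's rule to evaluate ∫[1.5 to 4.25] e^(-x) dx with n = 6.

f(x) = e^(-x)
a = 1.5, b = 4.25, n = 6
h = (b - a)/n = 0.458333

Simpson's rule: (h/3)[f(x₀) + 4f(x₁) + 2f(x₂) + ... + f(xₙ)]

x_0 = 1.5000, f(x_0) = 0.223130, coefficient = 1
x_1 = 1.9583, f(x_1) = 0.141093, coefficient = 4
x_2 = 2.4167, f(x_2) = 0.089219, coefficient = 2
x_3 = 2.8750, f(x_3) = 0.056416, coefficient = 4
x_4 = 3.3333, f(x_4) = 0.035674, coefficient = 2
x_5 = 3.7917, f(x_5) = 0.022558, coefficient = 4
x_6 = 4.2500, f(x_6) = 0.014264, coefficient = 1

I ≈ (0.458333/3) × 1.367449 = 0.208916
Exact value: 0.208866
Error: 0.000050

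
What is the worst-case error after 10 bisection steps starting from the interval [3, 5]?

Bisection error bound: |error| ≤ (b-a)/2^n
|error| ≤ (5 - 3)/2^10 = 2/2^10
|error| ≤ 0.0019531250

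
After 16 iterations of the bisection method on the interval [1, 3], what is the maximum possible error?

Bisection error bound: |error| ≤ (b-a)/2^n
|error| ≤ (3 - 1)/2^16 = 2/2^16
|error| ≤ 0.0000305176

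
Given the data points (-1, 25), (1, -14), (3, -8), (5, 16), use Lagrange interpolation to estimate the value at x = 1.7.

Lagrange interpolation formula:
P(x) = Σ yᵢ × Lᵢ(x)
where Lᵢ(x) = Π_{j≠i} (x - xⱼ)/(xᵢ - xⱼ)

L_0(1.7) = (1.7 - 1)/(-1 - 1) × (1.7 - 3)/(-1 - 3) × (1.7 - 5)/(-1 - 5) = -0.062562
L_1(1.7) = (1.7 - (-1))/(1 - (-1)) × (1.7 - 3)/(1 - 3) × (1.7 - 5)/(1 - 5) = 0.723938
L_2(1.7) = (1.7 - (-1))/(3 - (-1)) × (1.7 - 1)/(3 - 1) × (1.7 - 5)/(3 - 5) = 0.389812
L_3(1.7) = (1.7 - (-1))/(5 - (-1)) × (1.7 - 1)/(5 - 1) × (1.7 - 3)/(5 - 3) = -0.051188

P(1.7) = 25×L_0(1.7) + (-14)×L_1(1.7) + (-8)×L_2(1.7) + 16×L_3(1.7)
P(1.7) = -15.636688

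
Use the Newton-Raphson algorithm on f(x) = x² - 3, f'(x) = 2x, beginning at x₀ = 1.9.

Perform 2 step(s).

f(x) = x² - 3
f'(x) = 2x
x₀ = 1.9

Newton-Raphson formula: x_{n+1} = x_n - f(x_n)/f'(x_n)

Iteration 1:
  f(1.900000) = 0.610000
  f'(1.900000) = 3.800000
  x_1 = 1.900000 - 0.610000/3.800000 = 1.739474
Iteration 2:
  f(1.739474) = 0.025769
  f'(1.739474) = 3.478947
  x_2 = 1.739474 - 0.025769/3.478947 = 1.732067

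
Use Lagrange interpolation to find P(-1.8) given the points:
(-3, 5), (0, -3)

Lagrange interpolation formula:
P(x) = Σ yᵢ × Lᵢ(x)
where Lᵢ(x) = Π_{j≠i} (x - xⱼ)/(xᵢ - xⱼ)

L_0(-1.8) = (-1.8 - 0)/(-3 - 0) = 0.600000
L_1(-1.8) = (-1.8 - (-3))/(0 - (-3)) = 0.400000

P(-1.8) = 5×L_0(-1.8) + (-3)×L_1(-1.8)
P(-1.8) = 1.800000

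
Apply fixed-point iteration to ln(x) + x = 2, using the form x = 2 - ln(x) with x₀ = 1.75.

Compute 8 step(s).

Equation: ln(x) + x = 2
Fixed-point form: x = 2 - ln(x)
x₀ = 1.75

x_1 = g(1.750000) = 1.440384
x_2 = g(1.440384) = 1.635090
x_3 = g(1.635090) = 1.508302
x_4 = g(1.508302) = 1.589015
x_5 = g(1.589015) = 1.536885
x_6 = g(1.536885) = 1.570242
x_7 = g(1.570242) = 1.548770
x_8 = g(1.548770) = 1.562539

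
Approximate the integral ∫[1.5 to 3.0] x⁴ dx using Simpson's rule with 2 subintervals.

f(x) = x⁴
a = 1.5, b = 3.0, n = 2
h = (b - a)/n = 0.750000

Simpson's rule: (h/3)[f(x₀) + 4f(x₁) + 2f(x₂) + ... + f(xₙ)]

x_0 = 1.5000, f(x_0) = 5.062500, coefficient = 1
x_1 = 2.2500, f(x_1) = 25.628906, coefficient = 4
x_2 = 3.0000, f(x_2) = 81.000000, coefficient = 1

I ≈ (0.750000/3) × 188.578125 = 47.144531
Exact value: 47.081250
Error: 0.063281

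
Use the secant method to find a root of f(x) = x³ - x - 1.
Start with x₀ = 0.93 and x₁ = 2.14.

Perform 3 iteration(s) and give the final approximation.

f(x) = x³ - x - 1
x₀ = 0.93, x₁ = 2.14

Secant formula: x_{n+1} = x_n - f(x_n)(x_n - x_{n-1})/(f(x_n) - f(x_{n-1}))

Iteration 1:
  f(0.930000) = -1.125643
  f(2.140000) = 6.660344
  x_2 = 2.140000 - 6.660344×(2.140000 - 0.930000)/(6.660344 - (-1.125643))
       = 1.104933
Iteration 2:
  f(2.140000) = 6.660344
  f(1.104933) = -0.755945
  x_3 = 1.104933 - (-0.755945)×(1.104933 - 2.140000)/(-0.755945 - 6.660344)
       = 1.210438
Iteration 3:
  f(1.104933) = -0.755945
  f(1.210438) = -0.436953
  x_4 = 1.210438 - (-0.436953)×(1.210438 - 1.104933)/(-0.436953 - (-0.755945))
       = 1.354957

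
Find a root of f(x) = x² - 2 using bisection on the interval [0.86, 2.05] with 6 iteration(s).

f(x) = x² - 2
Initial interval: [0.86, 2.05]

Iteration 1:
  c_1 = (0.860000 + 2.050000)/2 = 1.455000
  f(c_1) = f(1.455000) = 0.117025
  f(a) × f(c) < 0, new interval: [0.860000, 1.455000]
Iteration 2:
  c_2 = (0.860000 + 1.455000)/2 = 1.157500
  f(c_2) = f(1.157500) = -0.660194
  f(a) × f(c) ≥ 0, new interval: [1.157500, 1.455000]
Iteration 3:
  c_3 = (1.157500 + 1.455000)/2 = 1.306250
  f(c_3) = f(1.306250) = -0.293711
  f(a) × f(c) ≥ 0, new interval: [1.306250, 1.455000]
Iteration 4:
  c_4 = (1.306250 + 1.455000)/2 = 1.380625
  f(c_4) = f(1.380625) = -0.093875
  f(a) × f(c) ≥ 0, new interval: [1.380625, 1.455000]
Iteration 5:
  c_5 = (1.380625 + 1.455000)/2 = 1.417812
  f(c_5) = f(1.417812) = 0.010192
  f(a) × f(c) < 0, new interval: [1.380625, 1.417812]
Iteration 6:
  c_6 = (1.380625 + 1.417812)/2 = 1.399219
  f(c_6) = f(1.399219) = -0.042187
  f(a) × f(c) ≥ 0, new interval: [1.399219, 1.417812]

After 6 iteration(s), the approximation is c_6 = 1.399219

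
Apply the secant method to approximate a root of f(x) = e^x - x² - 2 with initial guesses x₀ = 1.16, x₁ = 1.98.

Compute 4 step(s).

f(x) = e^x - x² - 2
x₀ = 1.16, x₁ = 1.98

Secant formula: x_{n+1} = x_n - f(x_n)(x_n - x_{n-1})/(f(x_n) - f(x_{n-1}))

Iteration 1:
  f(1.160000) = -0.155667
  f(1.980000) = 1.322343
  x_2 = 1.980000 - 1.322343×(1.980000 - 1.160000)/(1.322343 - (-0.155667))
       = 1.246364
Iteration 2:
  f(1.980000) = 1.322343
  f(1.246364) = -0.075748
  x_3 = 1.246364 - (-0.075748)×(1.246364 - 1.980000)/(-0.075748 - 1.322343)
       = 1.286112
Iteration 3:
  f(1.246364) = -0.075748
  f(1.286112) = -0.035394
  x_4 = 1.286112 - (-0.035394)×(1.286112 - 1.246364)/(-0.035394 - (-0.075748))
       = 1.320975
Iteration 4:
  f(1.286112) = -0.035394
  f(1.320975) = 0.002098
  x_5 = 1.320975 - 0.002098×(1.320975 - 1.286112)/(0.002098 - (-0.035394))
       = 1.319024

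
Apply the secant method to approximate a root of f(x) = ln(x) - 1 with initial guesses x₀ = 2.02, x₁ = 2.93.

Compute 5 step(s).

f(x) = ln(x) - 1
x₀ = 2.02, x₁ = 2.93

Secant formula: x_{n+1} = x_n - f(x_n)(x_n - x_{n-1})/(f(x_n) - f(x_{n-1}))

Iteration 1:
  f(2.020000) = -0.296902
  f(2.930000) = 0.075002
  x_2 = 2.930000 - 0.075002×(2.930000 - 2.020000)/(0.075002 - (-0.296902))
       = 2.746479
Iteration 2:
  f(2.930000) = 0.075002
  f(2.746479) = 0.010320
  x_3 = 2.746479 - 0.010320×(2.746479 - 2.930000)/(0.010320 - 0.075002)
       = 2.717199
Iteration 3:
  f(2.746479) = 0.010320
  f(2.717199) = -0.000398
  x_4 = 2.717199 - (-0.000398)×(2.717199 - 2.746479)/(-0.000398 - 0.010320)
       = 2.718287
Iteration 4:
  f(2.717199) = -0.000398
  f(2.718287) = 0.000002
  x_5 = 2.718287 - 0.000002×(2.718287 - 2.717199)/(0.000002 - (-0.000398))
       = 2.718282
Iteration 5:
  f(2.718287) = 0.000002
  f(2.718282) = 0.000000
  x_6 = 2.718282 - 0.000000×(2.718282 - 2.718287)/(0.000000 - 0.000002)
       = 2.718282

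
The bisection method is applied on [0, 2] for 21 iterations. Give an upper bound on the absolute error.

Bisection error bound: |error| ≤ (b-a)/2^n
|error| ≤ (2 - 0)/2^21 = 2/2^21
|error| ≤ 0.0000009537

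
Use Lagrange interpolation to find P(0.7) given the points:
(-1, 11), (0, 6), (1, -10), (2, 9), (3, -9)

Lagrange interpolation formula:
P(x) = Σ yᵢ × Lᵢ(x)
where Lᵢ(x) = Π_{j≠i} (x - xⱼ)/(xᵢ - xⱼ)

L_0(0.7) = (0.7 - 0)/(-1 - 0) × (0.7 - 1)/(-1 - 1) × (0.7 - 2)/(-1 - 2) × (0.7 - 3)/(-1 - 3) = -0.026163
L_1(0.7) = (0.7 - (-1))/(0 - (-1)) × (0.7 - 1)/(0 - 1) × (0.7 - 2)/(0 - 2) × (0.7 - 3)/(0 - 3) = 0.254150
L_2(0.7) = (0.7 - (-1))/(1 - (-1)) × (0.7 - 0)/(1 - 0) × (0.7 - 2)/(1 - 2) × (0.7 - 3)/(1 - 3) = 0.889525
L_3(0.7) = (0.7 - (-1))/(2 - (-1)) × (0.7 - 0)/(2 - 0) × (0.7 - 1)/(2 - 1) × (0.7 - 3)/(2 - 3) = -0.136850
L_4(0.7) = (0.7 - (-1))/(3 - (-1)) × (0.7 - 0)/(3 - 0) × (0.7 - 1)/(3 - 1) × (0.7 - 2)/(3 - 2) = 0.019338

P(0.7) = 11×L_0(0.7) + 6×L_1(0.7) + (-10)×L_2(0.7) + 9×L_3(0.7) + (-9)×L_4(0.7)
P(0.7) = -9.063825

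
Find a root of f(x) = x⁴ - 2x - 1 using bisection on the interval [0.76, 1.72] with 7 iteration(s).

f(x) = x⁴ - 2x - 1
Initial interval: [0.76, 1.72]

Iteration 1:
  c_1 = (0.760000 + 1.720000)/2 = 1.240000
  f(c_1) = f(1.240000) = -1.115786
  f(a) × f(c) ≥ 0, new interval: [1.240000, 1.720000]
Iteration 2:
  c_2 = (1.240000 + 1.720000)/2 = 1.480000
  f(c_2) = f(1.480000) = 0.837852
  f(a) × f(c) < 0, new interval: [1.240000, 1.480000]
Iteration 3:
  c_3 = (1.240000 + 1.480000)/2 = 1.360000
  f(c_3) = f(1.360000) = -0.298980
  f(a) × f(c) ≥ 0, new interval: [1.360000, 1.480000]
Iteration 4:
  c_4 = (1.360000 + 1.480000)/2 = 1.420000
  f(c_4) = f(1.420000) = 0.225869
  f(a) × f(c) < 0, new interval: [1.360000, 1.420000]
Iteration 5:
  c_5 = (1.360000 + 1.420000)/2 = 1.390000
  f(c_5) = f(1.390000) = -0.046990
  f(a) × f(c) ≥ 0, new interval: [1.390000, 1.420000]
Iteration 6:
  c_6 = (1.390000 + 1.420000)/2 = 1.405000
  f(c_6) = f(1.405000) = 0.086775
  f(a) × f(c) < 0, new interval: [1.390000, 1.405000]
Iteration 7:
  c_7 = (1.390000 + 1.405000)/2 = 1.397500
  f(c_7) = f(1.397500) = 0.019233
  f(a) × f(c) < 0, new interval: [1.390000, 1.397500]

After 7 iteration(s), the approximation is c_7 = 1.397500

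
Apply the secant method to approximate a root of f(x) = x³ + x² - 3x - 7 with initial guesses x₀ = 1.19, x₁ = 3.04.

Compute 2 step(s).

f(x) = x³ + x² - 3x - 7
x₀ = 1.19, x₁ = 3.04

Secant formula: x_{n+1} = x_n - f(x_n)(x_n - x_{n-1})/(f(x_n) - f(x_{n-1}))

Iteration 1:
  f(1.190000) = -7.468741
  f(3.040000) = 21.216064
  x_2 = 3.040000 - 21.216064×(3.040000 - 1.190000)/(21.216064 - (-7.468741))
       = 1.671690
Iteration 2:
  f(3.040000) = 21.216064
  f(1.671690) = -4.548909
  x_3 = 1.671690 - (-4.548909)×(1.671690 - 3.040000)/(-4.548909 - 21.216064)
       = 1.913270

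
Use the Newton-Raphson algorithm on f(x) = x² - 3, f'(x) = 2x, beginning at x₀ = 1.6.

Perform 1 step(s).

f(x) = x² - 3
f'(x) = 2x
x₀ = 1.6

Newton-Raphson formula: x_{n+1} = x_n - f(x_n)/f'(x_n)

Iteration 1:
  f(1.600000) = -0.440000
  f'(1.600000) = 3.200000
  x_1 = 1.600000 - (-0.440000)/3.200000 = 1.737500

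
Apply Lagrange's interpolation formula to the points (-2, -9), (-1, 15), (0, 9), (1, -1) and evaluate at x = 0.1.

Lagrange interpolation formula:
P(x) = Σ yᵢ × Lᵢ(x)
where Lᵢ(x) = Π_{j≠i} (x - xⱼ)/(xᵢ - xⱼ)

L_0(0.1) = (0.1 - (-1))/(-2 - (-1)) × (0.1 - 0)/(-2 - 0) × (0.1 - 1)/(-2 - 1) = 0.016500
L_1(0.1) = (0.1 - (-2))/(-1 - (-2)) × (0.1 - 0)/(-1 - 0) × (0.1 - 1)/(-1 - 1) = -0.094500
L_2(0.1) = (0.1 - (-2))/(0 - (-2)) × (0.1 - (-1))/(0 - (-1)) × (0.1 - 1)/(0 - 1) = 1.039500
L_3(0.1) = (0.1 - (-2))/(1 - (-2)) × (0.1 - (-1))/(1 - (-1)) × (0.1 - 0)/(1 - 0) = 0.038500

P(0.1) = (-9)×L_0(0.1) + 15×L_1(0.1) + 9×L_2(0.1) + (-1)×L_3(0.1)
P(0.1) = 7.751000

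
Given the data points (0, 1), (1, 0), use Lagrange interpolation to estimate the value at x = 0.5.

Lagrange interpolation formula:
P(x) = Σ yᵢ × Lᵢ(x)
where Lᵢ(x) = Π_{j≠i} (x - xⱼ)/(xᵢ - xⱼ)

L_0(0.5) = (0.5 - 1)/(0 - 1) = 0.500000
L_1(0.5) = (0.5 - 0)/(1 - 0) = 0.500000

P(0.5) = 1×L_0(0.5) + 0×L_1(0.5)
P(0.5) = 0.500000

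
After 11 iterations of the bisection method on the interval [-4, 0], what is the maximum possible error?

Bisection error bound: |error| ≤ (b-a)/2^n
|error| ≤ (0 - (-4))/2^11 = 4/2^11
|error| ≤ 0.0019531250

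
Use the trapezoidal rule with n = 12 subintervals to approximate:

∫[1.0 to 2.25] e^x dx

f(x) = e^x
a = 1.0, b = 2.25, n = 12
h = (b - a)/n = 0.104167

Trapezoidal rule: (h/2)[f(x₀) + 2f(x₁) + 2f(x₂) + ... + f(xₙ)]

x_0 = 1.0000, f(x_0) = 2.718282, coefficient = 1
x_1 = 1.1042, f(x_1) = 3.016709, coefficient = 2
x_2 = 1.2083, f(x_2) = 3.347900, coefficient = 2
x_3 = 1.3125, f(x_3) = 3.715451, coefficient = 2
x_4 = 1.4167, f(x_4) = 4.123353, coefficient = 2
x_5 = 1.5208, f(x_5) = 4.576037, coefficient = 2
x_6 = 1.6250, f(x_6) = 5.078419, coefficient = 2
x_7 = 1.7292, f(x_7) = 5.635955, coefficient = 2
x_8 = 1.8333, f(x_8) = 6.254701, coefficient = 2
x_9 = 1.9375, f(x_9) = 6.941376, coefficient = 2
x_10 = 2.0417, f(x_10) = 7.703438, coefficient = 2
x_11 = 2.1458, f(x_11) = 8.549163, coefficient = 2
x_12 = 2.2500, f(x_12) = 9.487736, coefficient = 1

I ≈ (0.104167/2) × 130.091021 = 6.775574
Exact value: 6.769454
Error: 0.006120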